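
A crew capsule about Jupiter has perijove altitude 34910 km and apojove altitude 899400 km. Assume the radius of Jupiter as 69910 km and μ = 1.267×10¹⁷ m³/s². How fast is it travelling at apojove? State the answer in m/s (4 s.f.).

r_p = 69910 + 34910 = 104820 km = 1.0482×10⁸ m.
r_a = 69910 + 899400 = 969310 km = 9.6931×10⁸ m.
Semi-major axis a = (r_p + r_a)/2 = 5.3706×10⁵ km = 5.371×10⁸ m.
Vis-viva: v² = μ(2/r − 1/a) = 1.267×10¹⁷ × (2.063×10⁻⁹ − 1.862×10⁻⁹) = 2.551×10⁷ m²/s².
v = 5051 m/s.

v ≈ 5051 m/s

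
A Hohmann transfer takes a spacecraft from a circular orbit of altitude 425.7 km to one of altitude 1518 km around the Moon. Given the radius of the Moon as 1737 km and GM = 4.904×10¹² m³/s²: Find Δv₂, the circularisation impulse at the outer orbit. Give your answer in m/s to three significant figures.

Δv ≈ 131 m/s

r₁ = 1737 + 425.7 = 2162.7 km = 2.1627×10⁶ m.
r₂ = 1737 + 1518 = 3255.0 km = 3.2550×10⁶ m.
Transfer ellipse a_t = (r₁ + r₂)/2 = 2.709×10⁶ m.
At r₁: circular v_c1 = √(μ/r₁) = 1506 m/s; transfer-perilune v_p = √[μ(2/r₁ − 1/a_t)] = 1651 m/s.
At r₂: circular v_c2 = √(μ/r₂) = 1227 m/s; transfer-apolune v_a = √[μ(2/r₂ − 1/a_t)] = 1097 m/s.
Δv₂ = v_c2 − v_a = 130.7 m/s.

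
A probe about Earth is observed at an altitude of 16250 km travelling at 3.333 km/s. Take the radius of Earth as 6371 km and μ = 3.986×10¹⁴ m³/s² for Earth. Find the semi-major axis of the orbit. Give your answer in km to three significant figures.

a ≈ 16500 km

r = 6371 + 16250 = 22621 km = 2.262×10⁷ m.
Vis-viva rearranged: 1/a = 2/r − v²/μ = 8.841×10⁻⁸ − 2.787×10⁻⁸ = 6.054×10⁻⁸ m⁻¹.
a = 1.652×10⁷ m = 16517 km.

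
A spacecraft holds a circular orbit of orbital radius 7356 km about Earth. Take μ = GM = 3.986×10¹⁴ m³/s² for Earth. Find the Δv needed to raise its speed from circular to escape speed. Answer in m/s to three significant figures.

r = 7356 km = 7.356×10⁶ m.
Circular speed v_c = √(μ/r) = 7361 m/s.
Escape speed v_esc = √(2μ/r) = √2 × v_c = 10410 m/s.
Δv = v_esc − v_c = 3049 m/s.

Δv ≈ 3050 m/s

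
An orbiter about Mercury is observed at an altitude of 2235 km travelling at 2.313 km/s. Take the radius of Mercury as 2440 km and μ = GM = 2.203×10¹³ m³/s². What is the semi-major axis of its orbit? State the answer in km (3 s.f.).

a ≈ 5410 km

r = 2440 + 2235 = 4675.0 km = 4.675×10⁶ m.
Vis-viva rearranged: 1/a = 2/r − v²/μ = 4.278×10⁻⁷ − 2.428×10⁻⁷ = 1.850×10⁻⁷ m⁻¹.
a = 5.407×10⁶ m = 5406.6 km.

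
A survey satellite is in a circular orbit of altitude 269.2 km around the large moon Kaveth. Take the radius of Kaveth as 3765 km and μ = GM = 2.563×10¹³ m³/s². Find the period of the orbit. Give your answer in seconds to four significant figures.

T ≈ 10060 seconds

r = 3765 + 269.2 = 4034.2 km = 4.0342×10⁶ m.
Kepler's third law: T = 2π√(r³/μ) = 2π√((4.034×10⁶)³ / 2.563×10¹³).
r³/μ = 2.562×10⁶ s², so T = 2π × 1.601×10³ = 1.006×10⁴ s.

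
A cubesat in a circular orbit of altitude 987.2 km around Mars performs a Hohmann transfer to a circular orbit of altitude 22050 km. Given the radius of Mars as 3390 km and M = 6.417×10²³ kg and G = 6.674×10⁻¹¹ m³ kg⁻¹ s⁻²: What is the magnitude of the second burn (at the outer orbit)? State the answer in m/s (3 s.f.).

μ = GM = 6.674×10⁻¹¹ × 6.417×10²³ = 4.283×10¹³ m³/s².
r₁ = 3390 + 987.2 = 4377.2 km = 4.3772×10⁶ m.
r₂ = 3390 + 22050 = 25440 km = 2.5440×10⁷ m.
Transfer ellipse a_t = (r₁ + r₂)/2 = 1.491×10⁷ m.
At r₁: circular v_c1 = √(μ/r₁) = 3128 m/s; transfer-periapsis v_p = √[μ(2/r₁ − 1/a_t)] = 4086 m/s.
At r₂: circular v_c2 = √(μ/r₂) = 1297 m/s; transfer-apoapsis v_a = √[μ(2/r₂ − 1/a_t)] = 703.0 m/s.
Δv₂ = v_c2 − v_a = 594.4 m/s.

Δv ≈ 594 m/s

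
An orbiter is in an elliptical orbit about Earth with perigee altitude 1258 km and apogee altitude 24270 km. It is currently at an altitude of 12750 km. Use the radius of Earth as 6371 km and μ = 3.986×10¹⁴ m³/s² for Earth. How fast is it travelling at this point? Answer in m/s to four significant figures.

r_p = 6371 + 1258 = 7629.0 km = 7.6290×10⁶ m.
r_a = 6371 + 24270 = 30641 km = 3.0641×10⁷ m.
r = 6371 + 12750 = 19121 km = 1.912×10⁷ m.
Semi-major axis a = (r_p + r_a)/2 = 19135 km = 1.914×10⁷ m.
Vis-viva: v² = μ(2/r − 1/a) = 3.986×10¹⁴ × (1.046×10⁻⁷ − 5.226×10⁻⁸) = 2.086×10⁷ m²/s².
v = 4567 m/s.

v ≈ 4567 m/s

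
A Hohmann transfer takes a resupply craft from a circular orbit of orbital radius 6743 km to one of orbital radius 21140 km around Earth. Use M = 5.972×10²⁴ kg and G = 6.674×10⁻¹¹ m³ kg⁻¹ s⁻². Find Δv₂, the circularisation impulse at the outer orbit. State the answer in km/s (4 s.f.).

Δv ≈ 1.322 km/s

μ = GM = 6.674×10⁻¹¹ × 5.972×10²⁴ = 3.986×10¹⁴ m³/s².
r₁ = 6743 km = 6.743×10⁶ m.
r₂ = 21140 km = 2.114×10⁷ m.
Transfer ellipse a_t = (r₁ + r₂)/2 = 1.394×10⁷ m.
At r₁: circular v_c1 = √(μ/r₁) = 7688 m/s; transfer-perigee v_p = √[μ(2/r₁ − 1/a_t)] = 9467 m/s.
At r₂: circular v_c2 = √(μ/r₂) = 4342 m/s; transfer-apogee v_a = √[μ(2/r₂ − 1/a_t)] = 3020 m/s.
Δv₂ = v_c2 − v_a = 1322 m/s.
= 1.322 km/s.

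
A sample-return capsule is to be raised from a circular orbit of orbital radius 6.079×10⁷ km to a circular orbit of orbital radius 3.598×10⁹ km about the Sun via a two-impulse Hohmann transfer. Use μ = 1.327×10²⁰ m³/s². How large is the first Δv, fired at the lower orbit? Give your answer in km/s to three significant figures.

r₁ = 6.079×10⁷ km = 6.079×10¹⁰ m.
r₂ = 3.598×10⁹ km = 3.598×10¹² m.
Transfer ellipse a_t = (r₁ + r₂)/2 = 1.829×10¹² m.
At r₁: circular v_c1 = √(μ/r₁) = 46720 m/s; transfer-perihelion v_p = √[μ(2/r₁ − 1/a_t)] = 65520 m/s.
Δv₁ = v_p − v_c1 = 18800 m/s.
= 18.80 km/s.

Δv ≈ 18.8 km/s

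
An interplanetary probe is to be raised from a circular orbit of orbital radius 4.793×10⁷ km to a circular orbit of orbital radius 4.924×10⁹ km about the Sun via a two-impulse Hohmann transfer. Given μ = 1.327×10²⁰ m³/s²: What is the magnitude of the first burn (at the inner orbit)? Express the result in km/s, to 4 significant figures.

r₁ = 4.793×10⁷ km = 4.793×10¹⁰ m.
r₂ = 4.924×10⁹ km = 4.924×10¹² m.
Transfer ellipse a_t = (r₁ + r₂)/2 = 2.486×10¹² m.
At r₁: circular v_c1 = √(μ/r₁) = 52620 m/s; transfer-perihelion v_p = √[μ(2/r₁ − 1/a_t)] = 74050 m/s.
Δv₁ = v_p − v_c1 = 21440 m/s.
= 21.44 km/s.

Δv ≈ 21.44 km/s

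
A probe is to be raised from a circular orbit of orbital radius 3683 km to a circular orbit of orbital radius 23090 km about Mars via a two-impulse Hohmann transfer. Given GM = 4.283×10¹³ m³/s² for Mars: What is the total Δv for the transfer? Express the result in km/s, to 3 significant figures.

Δv_total ≈ 1.72 km/s

r₁ = 3683 km = 3.683×10⁶ m.
r₂ = 23090 km = 2.309×10⁷ m.
Transfer ellipse a_t = (r₁ + r₂)/2 = 1.339×10⁷ m.
At r₁: circular v_c1 = √(μ/r₁) = 3410 m/s; transfer-periapsis v_p = √[μ(2/r₁ − 1/a_t)] = 4479 m/s.
Δv₁ = v_p − v_c1 = 1069 m/s.
At r₂: circular v_c2 = √(μ/r₂) = 1362 m/s; transfer-apoapsis v_a = √[μ(2/r₂ − 1/a_t)] = 714.4 m/s.
Δv₂ = v_c2 − v_a = 647.6 m/s.
Total Δv = Δv₁ + Δv₂ = 1716 m/s = 1.716 km/s.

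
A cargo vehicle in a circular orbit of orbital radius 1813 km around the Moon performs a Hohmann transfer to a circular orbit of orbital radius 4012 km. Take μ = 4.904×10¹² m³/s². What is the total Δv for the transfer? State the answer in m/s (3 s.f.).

r₁ = 1813 km = 1.813×10⁶ m.
r₂ = 4012 km = 4.012×10⁶ m.
Transfer ellipse a_t = (r₁ + r₂)/2 = 2.912×10⁶ m.
At r₁: circular v_c1 = √(μ/r₁) = 1645 m/s; transfer-perilune v_p = √[μ(2/r₁ − 1/a_t)] = 1930 m/s.
Δv₁ = v_p − v_c1 = 285.6 m/s.
At r₂: circular v_c2 = √(μ/r₂) = 1106 m/s; transfer-apolune v_a = √[μ(2/r₂ − 1/a_t)] = 872.3 m/s.
Δv₂ = v_c2 − v_a = 233.3 m/s.
Total Δv = Δv₁ + Δv₂ = 518.9 m/s.

Δv_total ≈ 519 m/s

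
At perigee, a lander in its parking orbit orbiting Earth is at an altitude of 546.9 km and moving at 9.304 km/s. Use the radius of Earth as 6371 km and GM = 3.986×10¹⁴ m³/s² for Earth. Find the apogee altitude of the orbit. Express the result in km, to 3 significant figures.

r_p = 6371 + 546.9 = 6917.9 km = 6.918×10⁶ m.
Specific energy ε = v²/2 − μ/r = -1.434×10⁷ J/kg, so a = −μ/(2ε) = 1.390×10⁷ m.
The apsides satisfy r_p + r_a = 2a, so the apogee radius is 2a − r_p = 2.089×10⁷ m = 20885 km.
Apogee altitude = 20885 − 6371 = 14514 km.

apogee altitude ≈ 14500 km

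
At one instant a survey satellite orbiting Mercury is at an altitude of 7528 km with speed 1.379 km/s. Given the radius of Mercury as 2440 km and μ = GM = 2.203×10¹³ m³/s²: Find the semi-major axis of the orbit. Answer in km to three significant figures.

r = 2440 + 7528 = 9968.0 km = 9.968×10⁶ m.
Vis-viva rearranged: 1/a = 2/r − v²/μ = 2.006×10⁻⁷ − 8.632×10⁻⁸ = 1.143×10⁻⁷ m⁻¹.
a = 8.747×10⁶ m = 8747.3 km.

a ≈ 8750 km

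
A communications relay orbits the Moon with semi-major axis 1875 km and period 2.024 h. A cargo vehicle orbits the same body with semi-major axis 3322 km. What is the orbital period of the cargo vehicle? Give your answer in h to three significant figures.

Kepler's third law: T² ∝ a³, so T₂ = T₁ (a₂/a₁)^(3/2).
a₂/a₁ = 1.772, (a₂/a₁)^(3/2) = 2.358.
T₂ = 2.024 × 2.358 = 4.773 h.

T₂ ≈ 4.77 h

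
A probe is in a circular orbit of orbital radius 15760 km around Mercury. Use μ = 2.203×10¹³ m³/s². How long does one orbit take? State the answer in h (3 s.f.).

r = 15760 km = 1.576×10⁷ m.
Kepler's third law: T = 2π√(r³/μ) = 2π√((1.576×10⁷)³ / 2.203×10¹³).
r³/μ = 1.777×10⁸ s², so T = 2π × 1.333×10⁴ = 8.375×10⁴ s.
Converting: 8.375×10⁴ s ÷ 3600 = 23.27 h.

T ≈ 23.3 h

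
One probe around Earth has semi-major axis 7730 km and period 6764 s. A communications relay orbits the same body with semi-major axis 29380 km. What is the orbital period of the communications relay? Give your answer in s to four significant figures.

T₂ ≈ 50120 s

Kepler's third law: T² ∝ a³, so T₂ = T₁ (a₂/a₁)^(3/2).
a₂/a₁ = 3.801, (a₂/a₁)^(3/2) = 7.410.
T₂ = 6764 × 7.410 = 50120 s.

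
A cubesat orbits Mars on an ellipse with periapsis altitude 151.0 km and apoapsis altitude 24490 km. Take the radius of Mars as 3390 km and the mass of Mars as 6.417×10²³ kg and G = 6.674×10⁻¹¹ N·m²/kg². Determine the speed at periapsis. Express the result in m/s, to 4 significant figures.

v ≈ 4633 m/s

μ = GM = 6.674×10⁻¹¹ × 6.417×10²³ = 4.283×10¹³ m³/s².
r_p = 3390 + 151.0 = 3541.0 km = 3.5410×10⁶ m.
r_a = 3390 + 24490 = 27880 km = 2.7880×10⁷ m.
Semi-major axis a = (r_p + r_a)/2 = 15710 km = 1.571×10⁷ m.
Vis-viva: v² = μ(2/r − 1/a) = 4.283×10¹³ × (5.648×10⁻⁷ − 6.365×10⁻⁸) = 2.146×10⁷ m²/s².
v = 4633 m/s.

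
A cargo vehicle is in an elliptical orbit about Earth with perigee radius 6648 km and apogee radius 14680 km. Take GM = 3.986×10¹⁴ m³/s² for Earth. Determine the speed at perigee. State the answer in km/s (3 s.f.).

v ≈ 9.09 km/s

Semi-major axis a = (r_p + r_a)/2 = 10664 km = 1.066×10⁷ m.
Vis-viva: v² = μ(2/r − 1/a) = 3.986×10¹⁴ × (3.008×10⁻⁷ − 9.377×10⁻⁸) = 8.254×10⁷ m²/s².
v = 9085 m/s = 9.085 km/s.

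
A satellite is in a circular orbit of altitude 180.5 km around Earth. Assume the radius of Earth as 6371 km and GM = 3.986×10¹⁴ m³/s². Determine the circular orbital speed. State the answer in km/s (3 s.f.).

v ≈ 7.80 km/s

r = 6371 + 180.5 = 6551.5 km = 6.5515×10⁶ m.
For a circular orbit v = √(μ/r) = √(3.986×10¹⁴ / 6.552×10⁶) = √(6.084×10⁷) = 7800 m/s.
That is 7.800 km/s.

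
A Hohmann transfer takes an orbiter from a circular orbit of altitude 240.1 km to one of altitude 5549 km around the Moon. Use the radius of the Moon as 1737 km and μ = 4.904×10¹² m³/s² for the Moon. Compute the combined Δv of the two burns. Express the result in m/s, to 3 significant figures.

Δv_total ≈ 685 m/s

r₁ = 1737 + 240.1 = 1977.1 km = 1.9771×10⁶ m.
r₂ = 1737 + 5549 = 7286.0 km = 7.2860×10⁶ m.
Transfer ellipse a_t = (r₁ + r₂)/2 = 4.632×10⁶ m.
At r₁: circular v_c1 = √(μ/r₁) = 1575 m/s; transfer-perilune v_p = √[μ(2/r₁ − 1/a_t)] = 1975 m/s.
Δv₁ = v_p − v_c1 = 400.4 m/s.
At r₂: circular v_c2 = √(μ/r₂) = 820.4 m/s; transfer-apolune v_a = √[μ(2/r₂ − 1/a_t)] = 536.0 m/s.
Δv₂ = v_c2 − v_a = 284.4 m/s.
Total Δv = Δv₁ + Δv₂ = 684.8 m/s.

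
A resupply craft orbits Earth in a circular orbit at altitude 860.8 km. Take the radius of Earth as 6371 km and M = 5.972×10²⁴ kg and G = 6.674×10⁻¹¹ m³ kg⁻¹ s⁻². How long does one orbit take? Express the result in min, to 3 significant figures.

T ≈ 102 min

μ = GM = 6.674×10⁻¹¹ × 5.972×10²⁴ = 3.986×10¹⁴ m³/s².
r = 6371 + 860.8 = 7231.8 km = 7.2318×10⁶ m.
Kepler's third law: T = 2π√(r³/μ) = 2π√((7.232×10⁶)³ / 3.986×10¹⁴).
r³/μ = 9.489×10⁵ s², so T = 2π × 9.741×10² = 6.121×10³ s.
Converting: 6.121×10³ s ÷ 60.00 = 102.0 min.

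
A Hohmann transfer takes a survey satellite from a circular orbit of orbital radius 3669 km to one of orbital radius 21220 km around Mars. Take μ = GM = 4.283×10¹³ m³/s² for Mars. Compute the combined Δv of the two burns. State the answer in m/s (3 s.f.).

Δv_total ≈ 1690 m/s

r₁ = 3669 km = 3.669×10⁶ m.
r₂ = 21220 km = 2.122×10⁷ m.
Transfer ellipse a_t = (r₁ + r₂)/2 = 1.244×10⁷ m.
At r₁: circular v_c1 = √(μ/r₁) = 3417 m/s; transfer-periapsis v_p = √[μ(2/r₁ − 1/a_t)] = 4462 m/s.
Δv₁ = v_p − v_c1 = 1045 m/s.
At r₂: circular v_c2 = √(μ/r₂) = 1421 m/s; transfer-apoapsis v_a = √[μ(2/r₂ − 1/a_t)] = 771.4 m/s.
Δv₂ = v_c2 − v_a = 649.3 m/s.
Total Δv = Δv₁ + Δv₂ = 1694 m/s.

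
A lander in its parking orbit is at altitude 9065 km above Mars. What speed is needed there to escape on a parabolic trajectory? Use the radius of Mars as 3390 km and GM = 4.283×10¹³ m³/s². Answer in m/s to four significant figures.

r = 3390 + 9065 = 12455 km = 1.2455×10⁷ m.
Escape speed v_esc = √(2μ/r) = √(2 × 4.283×10¹³ / 1.246×10⁷) = √(6.878×10⁶) = 2623 m/s.

v_esc ≈ 2623 m/s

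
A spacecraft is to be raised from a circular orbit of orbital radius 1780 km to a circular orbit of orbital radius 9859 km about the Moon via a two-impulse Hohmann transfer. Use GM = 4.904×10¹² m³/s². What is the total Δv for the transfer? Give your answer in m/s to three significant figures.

r₁ = 1780 km = 1.780×10⁶ m.
r₂ = 9859 km = 9.859×10⁶ m.
Transfer ellipse a_t = (r₁ + r₂)/2 = 5.820×10⁶ m.
At r₁: circular v_c1 = √(μ/r₁) = 1660 m/s; transfer-perilune v_p = √[μ(2/r₁ − 1/a_t)] = 2160 m/s.
Δv₁ = v_p − v_c1 = 500.6 m/s.
At r₂: circular v_c2 = √(μ/r₂) = 705.3 m/s; transfer-apolune v_a = √[μ(2/r₂ − 1/a_t)] = 390.1 m/s.
Δv₂ = v_c2 − v_a = 315.2 m/s.
Total Δv = Δv₁ + Δv₂ = 815.8 m/s.

Δv_total ≈ 816 m/s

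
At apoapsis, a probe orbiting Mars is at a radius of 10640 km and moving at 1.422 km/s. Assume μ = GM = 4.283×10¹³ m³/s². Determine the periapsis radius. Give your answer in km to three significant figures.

periapsis radius ≈ 3570 km

r_a = 1.064×10⁷ m.
Specific energy ε = v²/2 − μ/r = -3.014×10⁶ J/kg, so a = −μ/(2ε) = 7.104×10⁶ m.
The apsides satisfy r_p + r_a = 2a, so the periapsis radius is 2a − r_a = 3.569×10⁶ m = 3568.8 km.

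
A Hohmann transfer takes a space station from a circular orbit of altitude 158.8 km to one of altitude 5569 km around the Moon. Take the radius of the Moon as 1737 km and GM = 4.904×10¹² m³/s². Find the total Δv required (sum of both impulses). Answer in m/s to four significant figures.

Δv_total ≈ 711.8 m/s

r₁ = 1737 + 158.8 = 1895.8 km = 1.8958×10⁶ m.
r₂ = 1737 + 5569 = 7306.0 km = 7.3060×10⁶ m.
Transfer ellipse a_t = (r₁ + r₂)/2 = 4.601×10⁶ m.
At r₁: circular v_c1 = √(μ/r₁) = 1608 m/s; transfer-perilune v_p = √[μ(2/r₁ − 1/a_t)] = 2027 m/s.
Δv₁ = v_p − v_c1 = 418.4 m/s.
At r₂: circular v_c2 = √(μ/r₂) = 819.3 m/s; transfer-apolune v_a = √[μ(2/r₂ − 1/a_t)] = 525.9 m/s.
Δv₂ = v_c2 − v_a = 293.4 m/s.
Total Δv = Δv₁ + Δv₂ = 711.8 m/s.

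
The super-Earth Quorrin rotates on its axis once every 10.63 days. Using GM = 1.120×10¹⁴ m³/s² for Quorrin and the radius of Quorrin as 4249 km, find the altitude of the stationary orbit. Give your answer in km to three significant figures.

h_sync ≈ 1.30×10⁵ km

T = 10.63 days = 9.184×10⁵ s.
A synchronous orbit has period T, so by Kepler's third law a = (μT²/4π²)^(1/3).
μT²/4π² = 1.120×10¹⁴ × (9.184×10⁵)² / 39.48 = 2.393×10²⁴ m³.
a = 1.338×10⁸ m = 1.3376×10⁵ km.
Altitude h = a − R = 1.3376×10⁵ − 4249 = 1.2951×10⁵ km.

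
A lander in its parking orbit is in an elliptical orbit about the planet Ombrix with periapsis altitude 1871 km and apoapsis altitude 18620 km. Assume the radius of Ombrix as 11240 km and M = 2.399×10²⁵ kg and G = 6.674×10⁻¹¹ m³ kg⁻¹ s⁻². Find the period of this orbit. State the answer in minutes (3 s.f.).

μ = GM = 6.674×10⁻¹¹ × 2.399×10²⁵ = 1.601×10¹⁵ m³/s².
r_p = 11240 + 1871 = 13111 km = 1.3111×10⁷ m.
r_a = 11240 + 18620 = 29860 km = 2.9860×10⁷ m.
Semi-major axis a = (r_p + r_a)/2 = (13111 + 29860)/2 = 21486 km = 2.149×10⁷ m.
By Kepler's third law T = 2π√(a³/μ) = 2π × 2.489×10³ = 1.564×10⁴ s.
= 260.6 minutes.

T ≈ 261 minutes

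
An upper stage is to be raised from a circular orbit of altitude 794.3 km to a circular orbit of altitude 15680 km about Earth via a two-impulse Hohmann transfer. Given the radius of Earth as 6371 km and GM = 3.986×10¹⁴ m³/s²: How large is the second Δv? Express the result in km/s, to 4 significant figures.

r₁ = 6371 + 794.3 = 7165.3 km = 7.1653×10⁶ m.
r₂ = 6371 + 15680 = 22051 km = 2.2051×10⁷ m.
Transfer ellipse a_t = (r₁ + r₂)/2 = 1.461×10⁷ m.
At r₁: circular v_c1 = √(μ/r₁) = 7458 m/s; transfer-perigee v_p = √[μ(2/r₁ − 1/a_t)] = 9164 m/s.
At r₂: circular v_c2 = √(μ/r₂) = 4252 m/s; transfer-apogee v_a = √[μ(2/r₂ − 1/a_t)] = 2978 m/s.
Δv₂ = v_c2 − v_a = 1274 m/s.
= 1.274 km/s.

Δv ≈ 1.274 km/s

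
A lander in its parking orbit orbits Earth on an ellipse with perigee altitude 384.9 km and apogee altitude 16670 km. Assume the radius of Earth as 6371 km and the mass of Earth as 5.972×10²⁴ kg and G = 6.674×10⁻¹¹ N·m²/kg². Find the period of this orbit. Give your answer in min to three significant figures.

T ≈ 302 min

μ = GM = 6.674×10⁻¹¹ × 5.972×10²⁴ = 3.986×10¹⁴ m³/s².
r_p = 6371 + 384.9 = 6755.9 km = 6.7559×10⁶ m.
r_a = 6371 + 16670 = 23041 km = 2.3041×10⁷ m.
Semi-major axis a = (r_p + r_a)/2 = (6755.9 + 23041)/2 = 14898 km = 1.490×10⁷ m.
By Kepler's third law T = 2π√(a³/μ) = 2π × 2.880×10³ = 1.810×10⁴ s.
= 301.6 min.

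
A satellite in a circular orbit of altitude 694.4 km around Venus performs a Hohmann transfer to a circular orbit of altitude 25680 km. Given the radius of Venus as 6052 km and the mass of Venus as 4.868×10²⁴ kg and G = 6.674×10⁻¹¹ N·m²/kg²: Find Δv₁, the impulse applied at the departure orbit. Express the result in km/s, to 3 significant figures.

μ = GM = 6.674×10⁻¹¹ × 4.868×10²⁴ = 3.249×10¹⁴ m³/s².
r₁ = 6052 + 694.4 = 6746.4 km = 6.7464×10⁶ m.
r₂ = 6052 + 25680 = 31732 km = 3.1732×10⁷ m.
Transfer ellipse a_t = (r₁ + r₂)/2 = 1.924×10⁷ m.
At r₁: circular v_c1 = √(μ/r₁) = 6940 m/s; transfer-periapsis v_p = √[μ(2/r₁ − 1/a_t)] = 8912 m/s.
Δv₁ = v_p − v_c1 = 1973 m/s.
= 1.973 km/s.

Δv ≈ 1.97 km/s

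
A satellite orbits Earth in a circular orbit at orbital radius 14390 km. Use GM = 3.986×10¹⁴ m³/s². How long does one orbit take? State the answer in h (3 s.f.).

T ≈ 4.77 h

r = 14390 km = 1.439×10⁷ m.
Kepler's third law: T = 2π√(r³/μ) = 2π√((1.439×10⁷)³ / 3.986×10¹⁴).
r³/μ = 7.476×10⁶ s², so T = 2π × 2.734×10³ = 1.718×10⁴ s.
Converting: 1.718×10⁴ s ÷ 3600 = 4.772 h.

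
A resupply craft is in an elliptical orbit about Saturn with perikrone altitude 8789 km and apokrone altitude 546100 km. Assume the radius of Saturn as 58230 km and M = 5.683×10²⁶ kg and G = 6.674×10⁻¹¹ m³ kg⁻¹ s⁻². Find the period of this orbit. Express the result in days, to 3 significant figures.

μ = GM = 6.674×10⁻¹¹ × 5.683×10²⁶ = 3.793×10¹⁶ m³/s².
r_p = 58230 + 8789 = 67019 km = 6.7019×10⁷ m.
r_a = 58230 + 546100 = 604330 km = 6.0433×10⁸ m.
Semi-major axis a = (r_p + r_a)/2 = (67019 + 6.0433×10⁵)/2 = 3.3567×10⁵ km = 3.357×10⁸ m.
By Kepler's third law T = 2π√(a³/μ) = 2π × 3.158×10⁴ = 1.984×10⁵ s.
= 2.296 days.

T ≈ 2.30 days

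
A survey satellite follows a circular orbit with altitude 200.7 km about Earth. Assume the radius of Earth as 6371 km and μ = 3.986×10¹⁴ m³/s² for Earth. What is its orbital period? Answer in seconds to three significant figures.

T ≈ 5300 seconds

r = 6371 + 200.7 = 6571.7 km = 6.5717×10⁶ m.
Kepler's third law: T = 2π√(r³/μ) = 2π√((6.572×10⁶)³ / 3.986×10¹⁴).
r³/μ = 7.120×10⁵ s², so T = 2π × 8.438×10² = 5.302×10³ s.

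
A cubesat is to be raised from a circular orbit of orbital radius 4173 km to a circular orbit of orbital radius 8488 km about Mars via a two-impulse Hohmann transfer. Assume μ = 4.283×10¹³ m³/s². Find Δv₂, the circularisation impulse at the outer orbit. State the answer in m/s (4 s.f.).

r₁ = 4173 km = 4.173×10⁶ m.
r₂ = 8488 km = 8.488×10⁶ m.
Transfer ellipse a_t = (r₁ + r₂)/2 = 6.330×10⁶ m.
At r₁: circular v_c1 = √(μ/r₁) = 3204 m/s; transfer-periapsis v_p = √[μ(2/r₁ − 1/a_t)] = 3710 m/s.
At r₂: circular v_c2 = √(μ/r₂) = 2246 m/s; transfer-apoapsis v_a = √[μ(2/r₂ − 1/a_t)] = 1824 m/s.
Δv₂ = v_c2 − v_a = 422.5 m/s.

Δv ≈ 422.5 m/s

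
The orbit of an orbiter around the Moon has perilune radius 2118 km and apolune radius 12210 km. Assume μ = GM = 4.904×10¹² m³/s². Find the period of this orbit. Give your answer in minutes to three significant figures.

T ≈ 907 minutes

Semi-major axis a = (r_p + r_a)/2 = (2118.0 + 12210)/2 = 7164.0 km = 7.164×10⁶ m.
By Kepler's third law T = 2π√(a³/μ) = 2π × 8.659×10³ = 5.440×10⁴ s.
= 906.7 minutes.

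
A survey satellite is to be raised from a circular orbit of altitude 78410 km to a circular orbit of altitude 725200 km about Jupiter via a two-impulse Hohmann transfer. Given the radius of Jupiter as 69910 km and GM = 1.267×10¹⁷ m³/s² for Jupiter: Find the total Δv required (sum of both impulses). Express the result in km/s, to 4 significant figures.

Δv_total ≈ 14.26 km/s

r₁ = 69910 + 78410 = 148320 km = 1.4832×10⁸ m.
r₂ = 69910 + 725200 = 795110 km = 7.9511×10⁸ m.
Transfer ellipse a_t = (r₁ + r₂)/2 = 4.717×10⁸ m.
At r₁: circular v_c1 = √(μ/r₁) = 29230 m/s; transfer-perijove v_p = √[μ(2/r₁ − 1/a_t)] = 37950 m/s.
Δv₁ = v_p − v_c1 = 8718 m/s.
At r₂: circular v_c2 = √(μ/r₂) = 12620 m/s; transfer-apojove v_a = √[μ(2/r₂ − 1/a_t)] = 7078 m/s.
Δv₂ = v_c2 − v_a = 5545 m/s.
Total Δv = Δv₁ + Δv₂ = 14260 m/s = 14.26 km/s.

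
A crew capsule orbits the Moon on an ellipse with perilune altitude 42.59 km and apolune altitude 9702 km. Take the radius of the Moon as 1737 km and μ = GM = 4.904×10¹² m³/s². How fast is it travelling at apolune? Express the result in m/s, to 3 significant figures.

v ≈ 340 m/s

r_p = 1737 + 42.59 = 1779.6 km = 1.7796×10⁶ m.
r_a = 1737 + 9702 = 11439 km = 1.1439×10⁷ m.
Semi-major axis a = (r_p + r_a)/2 = 6609.3 km = 6.609×10⁶ m.
Vis-viva: v² = μ(2/r − 1/a) = 4.904×10¹² × (1.748×10⁻⁷ − 1.513×10⁻⁷) = 1.154×10⁵ m²/s².
v = 339.8 m/s.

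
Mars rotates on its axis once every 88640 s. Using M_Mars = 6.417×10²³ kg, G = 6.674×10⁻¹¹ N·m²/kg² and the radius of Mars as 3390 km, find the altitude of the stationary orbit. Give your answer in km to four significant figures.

h_sync ≈ 17040 km

μ = GM = 6.674×10⁻¹¹ × 6.417×10²³ = 4.283×10¹³ m³/s².
A synchronous orbit has period T, so by Kepler's third law a = (μT²/4π²)^(1/3).
μT²/4π² = 4.283×10¹³ × (8.864×10⁴)² / 39.48 = 8.524×10²¹ m³.
a = 2.043×10⁷ m = 20427 km.
Altitude h = a − R = 20427 − 3390 = 17037 km.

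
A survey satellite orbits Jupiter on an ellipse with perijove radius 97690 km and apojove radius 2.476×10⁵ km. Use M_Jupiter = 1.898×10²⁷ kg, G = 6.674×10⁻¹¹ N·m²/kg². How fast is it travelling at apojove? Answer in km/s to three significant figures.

μ = GM = 6.674×10⁻¹¹ × 1.898×10²⁷ = 1.267×10¹⁷ m³/s².
Semi-major axis a = (r_p + r_a)/2 = 1.7264×10⁵ km = 1.726×10⁸ m.
Vis-viva: v² = μ(2/r − 1/a) = 1.267×10¹⁷ × (8.078×10⁻⁹ − 5.792×10⁻⁹) = 2.895×10⁸ m²/s².
v = 17010 m/s = 17.01 km/s.

v ≈ 17.0 km/s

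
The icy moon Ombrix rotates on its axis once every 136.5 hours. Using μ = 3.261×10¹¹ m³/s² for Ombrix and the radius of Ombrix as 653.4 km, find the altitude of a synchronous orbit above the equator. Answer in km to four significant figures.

T = 136.5 hours = 4.914×10⁵ s.
A synchronous orbit has period T, so by Kepler's third law a = (μT²/4π²)^(1/3).
μT²/4π² = 3.261×10¹¹ × (4.914×10⁵)² / 39.48 = 1.995×10²¹ m³.
a = 1.259×10⁷ m = 12588 km.
Altitude h = a − R = 12588 − 653.4 = 11935 km.

h_sync ≈ 11930 km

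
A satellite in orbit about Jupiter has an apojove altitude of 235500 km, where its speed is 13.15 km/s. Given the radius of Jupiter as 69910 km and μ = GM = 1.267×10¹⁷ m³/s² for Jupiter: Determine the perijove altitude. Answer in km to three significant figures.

r_a = 69910 + 235500 = 3.0541×10⁵ km = 3.054×10⁸ m.
Specific energy ε = v²/2 − μ/r = -3.284×10⁸ J/kg, so a = −μ/(2ε) = 1.929×10⁸ m.
The apsides satisfy r_p + r_a = 2a, so the perijove radius is 2a − r_a = 8.041×10⁷ m = 80411 km.
Perijove altitude = 80411 − 69910 = 10501 km.

perijove altitude ≈ 10500 km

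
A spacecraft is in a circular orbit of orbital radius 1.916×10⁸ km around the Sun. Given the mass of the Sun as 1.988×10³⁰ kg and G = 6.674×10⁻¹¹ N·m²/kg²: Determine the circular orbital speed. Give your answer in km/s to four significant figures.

μ = GM = 6.674×10⁻¹¹ × 1.988×10³⁰ = 1.327×10²⁰ m³/s².
r = 1.916×10⁸ km = 1.916×10¹¹ m.
For a circular orbit v = √(μ/r) = √(1.327×10²⁰ / 1.916×10¹¹) = √(6.925×10⁸) = 26320 m/s.
That is 26.32 km/s.

v ≈ 26.32 km/s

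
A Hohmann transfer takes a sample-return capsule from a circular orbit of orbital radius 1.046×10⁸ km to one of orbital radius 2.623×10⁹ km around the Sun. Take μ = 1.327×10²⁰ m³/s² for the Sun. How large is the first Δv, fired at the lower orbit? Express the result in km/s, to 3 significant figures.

Δv ≈ 13.8 km/s

r₁ = 1.046×10⁸ km = 1.046×10¹¹ m.
r₂ = 2.623×10⁹ km = 2.623×10¹² m.
Transfer ellipse a_t = (r₁ + r₂)/2 = 1.364×10¹² m.
At r₁: circular v_c1 = √(μ/r₁) = 35620 m/s; transfer-perihelion v_p = √[μ(2/r₁ − 1/a_t)] = 49400 m/s.
Δv₁ = v_p − v_c1 = 13780 m/s.
= 13.78 km/s.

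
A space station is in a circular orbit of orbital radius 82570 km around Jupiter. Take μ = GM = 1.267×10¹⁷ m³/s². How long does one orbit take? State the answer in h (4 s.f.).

r = 82570 km = 8.257×10⁷ m.
Kepler's third law: T = 2π√(r³/μ) = 2π√((8.257×10⁷)³ / 1.267×10¹⁷).
r³/μ = 4.443×10⁶ s², so T = 2π × 2.108×10³ = 1.324×10⁴ s.
Converting: 1.324×10⁴ s ÷ 3600 = 3.679 h.

T ≈ 3.679 h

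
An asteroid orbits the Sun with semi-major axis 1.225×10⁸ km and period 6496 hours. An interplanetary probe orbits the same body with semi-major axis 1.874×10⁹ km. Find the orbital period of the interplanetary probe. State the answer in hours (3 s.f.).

Kepler's third law: T² ∝ a³, so T₂ = T₁ (a₂/a₁)^(3/2).
a₂/a₁ = 15.30, (a₂/a₁)^(3/2) = 59.83.
T₂ = 6496 × 59.83 = 3.887×10⁵ hours.

T₂ ≈ 3.89×10⁵ hours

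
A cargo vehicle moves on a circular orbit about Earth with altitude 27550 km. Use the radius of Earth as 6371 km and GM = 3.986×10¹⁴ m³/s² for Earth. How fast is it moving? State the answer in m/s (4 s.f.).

r = 6371 + 27550 = 33921 km = 3.3921×10⁷ m.
For a circular orbit v = √(μ/r) = √(3.986×10¹⁴ / 3.392×10⁷) = √(1.175×10⁷) = 3428 m/s.

v ≈ 3428 m/s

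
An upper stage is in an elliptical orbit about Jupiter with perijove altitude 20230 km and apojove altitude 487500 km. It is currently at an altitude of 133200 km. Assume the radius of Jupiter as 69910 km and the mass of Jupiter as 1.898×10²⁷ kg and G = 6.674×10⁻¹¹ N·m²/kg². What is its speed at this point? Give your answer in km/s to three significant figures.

v ≈ 29.3 km/s

μ = GM = 6.674×10⁻¹¹ × 1.898×10²⁷ = 1.267×10¹⁷ m³/s².
r_p = 69910 + 20230 = 90140 km = 9.0140×10⁷ m.
r_a = 69910 + 487500 = 557410 km = 5.5741×10⁸ m.
r = 69910 + 133200 = 2.0311×10⁵ km = 2.031×10⁸ m.
Semi-major axis a = (r_p + r_a)/2 = 3.2378×10⁵ km = 3.238×10⁸ m.
Vis-viva: v² = μ(2/r − 1/a) = 1.267×10¹⁷ × (9.847×10⁻⁹ − 3.089×10⁻⁹) = 8.561×10⁸ m²/s².
v = 29260 m/s = 29.26 km/s.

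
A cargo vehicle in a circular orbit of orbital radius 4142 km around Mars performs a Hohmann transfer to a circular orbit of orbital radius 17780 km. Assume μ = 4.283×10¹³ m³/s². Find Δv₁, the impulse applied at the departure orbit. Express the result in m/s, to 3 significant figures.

r₁ = 4142 km = 4.142×10⁶ m.
r₂ = 17780 km = 1.778×10⁷ m.
Transfer ellipse a_t = (r₁ + r₂)/2 = 1.096×10⁷ m.
At r₁: circular v_c1 = √(μ/r₁) = 3216 m/s; transfer-periapsis v_p = √[μ(2/r₁ − 1/a_t)] = 4096 m/s.
Δv₁ = v_p − v_c1 = 879.9 m/s.

Δv ≈ 880 m/s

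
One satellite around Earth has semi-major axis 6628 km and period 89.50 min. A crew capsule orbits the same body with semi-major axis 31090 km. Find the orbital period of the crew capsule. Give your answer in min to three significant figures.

Kepler's third law: T² ∝ a³, so T₂ = T₁ (a₂/a₁)^(3/2).
a₂/a₁ = 4.691, (a₂/a₁)^(3/2) = 10.16.
T₂ = 89.50 × 10.16 = 909.2 min.

T₂ ≈ 909 min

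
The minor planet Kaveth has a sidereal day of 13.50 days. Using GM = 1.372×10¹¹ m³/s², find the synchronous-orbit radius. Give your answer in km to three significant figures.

T = 13.50 days = 1.166×10⁶ s.
A synchronous orbit has period T, so by Kepler's third law a = (μT²/4π²)^(1/3).
μT²/4π² = 1.372×10¹¹ × (1.166×10⁶)² / 39.48 = 4.728×10²¹ m³.
a = 1.678×10⁷ m = 16784 km.

r_sync ≈ 16800 km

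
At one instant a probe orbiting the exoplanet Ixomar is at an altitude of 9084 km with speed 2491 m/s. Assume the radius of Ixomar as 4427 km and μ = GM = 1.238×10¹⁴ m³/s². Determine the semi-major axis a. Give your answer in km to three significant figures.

r = 4427 + 9084 = 13511 km = 1.351×10⁷ m.
Vis-viva rearranged: 1/a = 2/r − v²/μ = 1.480×10⁻⁷ − 5.012×10⁻⁸ = 9.791×10⁻⁸ m⁻¹.
a = 1.021×10⁷ m = 10214 km.

a ≈ 10200 km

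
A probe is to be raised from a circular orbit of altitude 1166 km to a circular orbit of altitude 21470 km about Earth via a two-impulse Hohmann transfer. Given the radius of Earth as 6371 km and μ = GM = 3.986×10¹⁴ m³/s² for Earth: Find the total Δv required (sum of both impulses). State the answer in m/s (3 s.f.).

r₁ = 6371 + 1166 = 7537.0 km = 7.5370×10⁶ m.
r₂ = 6371 + 21470 = 27841 km = 2.7841×10⁷ m.
Transfer ellipse a_t = (r₁ + r₂)/2 = 1.769×10⁷ m.
At r₁: circular v_c1 = √(μ/r₁) = 7272 m/s; transfer-perigee v_p = √[μ(2/r₁ − 1/a_t)] = 9123 m/s.
Δv₁ = v_p − v_c1 = 1851 m/s.
At r₂: circular v_c2 = √(μ/r₂) = 3784 m/s; transfer-apogee v_a = √[μ(2/r₂ − 1/a_t)] = 2470 m/s.
Δv₂ = v_c2 − v_a = 1314 m/s.
Total Δv = Δv₁ + Δv₂ = 3165 m/s.

Δv_total ≈ 3170 m/s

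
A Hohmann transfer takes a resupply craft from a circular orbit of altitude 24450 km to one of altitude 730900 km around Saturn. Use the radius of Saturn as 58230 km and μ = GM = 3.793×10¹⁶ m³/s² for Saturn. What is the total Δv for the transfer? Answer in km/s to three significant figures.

r₁ = 58230 + 24450 = 82680 km = 8.2680×10⁷ m.
r₂ = 58230 + 730900 = 789130 km = 7.8913×10⁸ m.
Transfer ellipse a_t = (r₁ + r₂)/2 = 4.359×10⁸ m.
At r₁: circular v_c1 = √(μ/r₁) = 21420 m/s; transfer-perikrone v_p = √[μ(2/r₁ − 1/a_t)] = 28820 m/s.
Δv₁ = v_p − v_c1 = 7400 m/s.
At r₂: circular v_c2 = √(μ/r₂) = 6933 m/s; transfer-apokrone v_a = √[μ(2/r₂ − 1/a_t)] = 3019 m/s.
Δv₂ = v_c2 − v_a = 3914 m/s.
Total Δv = Δv₁ + Δv₂ = 11310 m/s = 11.31 km/s.

Δv_total ≈ 11.3 km/s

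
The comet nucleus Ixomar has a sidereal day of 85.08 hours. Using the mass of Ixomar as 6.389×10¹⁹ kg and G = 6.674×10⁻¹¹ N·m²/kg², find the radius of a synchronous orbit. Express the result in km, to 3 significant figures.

μ = GM = 6.674×10⁻¹¹ × 6.389×10¹⁹ = 4.264×10⁹ m³/s².
T = 85.08 hours = 3.063×10⁵ s.
A synchronous orbit has period T, so by Kepler's third law a = (μT²/4π²)^(1/3).
μT²/4π² = 4.264×10⁹ × (3.063×10⁵)² / 39.48 = 1.013×10¹⁹ m³.
a = 2.164×10⁶ m = 2163.9 km.

r_sync ≈ 2160 km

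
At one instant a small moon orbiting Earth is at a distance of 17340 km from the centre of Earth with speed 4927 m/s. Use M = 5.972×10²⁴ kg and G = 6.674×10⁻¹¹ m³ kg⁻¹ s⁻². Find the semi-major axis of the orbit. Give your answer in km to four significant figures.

a ≈ 18370 km

μ = GM = 6.674×10⁻¹¹ × 5.972×10²⁴ = 3.986×10¹⁴ m³/s².
r = 1.734×10⁷ m.
Specific orbital energy ε = v²/2 − μ/r = (4927)²/2 − 3.986×10¹⁴/1.734×10⁷ = -1.085×10⁷ J/kg.
Since ε = −μ/(2a), a = −μ/(2ε) = 1.837×10⁷ m = 18371 km.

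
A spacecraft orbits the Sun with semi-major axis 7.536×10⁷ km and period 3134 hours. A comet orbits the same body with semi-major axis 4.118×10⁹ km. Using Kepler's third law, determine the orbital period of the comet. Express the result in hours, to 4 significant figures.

T₂ ≈ 1.266×10⁶ hours

Kepler's third law: T² ∝ a³, so T₂ = T₁ (a₂/a₁)^(3/2).
a₂/a₁ = 54.64, (a₂/a₁)^(3/2) = 403.9.
T₂ = 3134 × 403.9 = 1.266×10⁶ hours.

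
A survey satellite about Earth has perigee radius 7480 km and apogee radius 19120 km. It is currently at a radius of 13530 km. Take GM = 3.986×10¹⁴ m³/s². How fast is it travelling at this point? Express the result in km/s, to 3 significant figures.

Semi-major axis a = (r_p + r_a)/2 = 13300 km = 1.330×10⁷ m.
Vis-viva: v² = μ(2/r − 1/a) = 3.986×10¹⁴ × (1.478×10⁻⁷ − 7.519×10⁻⁸) = 2.895×10⁷ m²/s².
v = 5381 m/s = 5.381 km/s.

v ≈ 5.38 km/s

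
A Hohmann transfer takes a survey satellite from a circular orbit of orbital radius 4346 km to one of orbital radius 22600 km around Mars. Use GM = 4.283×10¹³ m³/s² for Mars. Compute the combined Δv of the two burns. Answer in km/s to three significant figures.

Δv_total ≈ 1.52 km/s

r₁ = 4346 km = 4.346×10⁶ m.
r₂ = 22600 km = 2.260×10⁷ m.
Transfer ellipse a_t = (r₁ + r₂)/2 = 1.347×10⁷ m.
At r₁: circular v_c1 = √(μ/r₁) = 3139 m/s; transfer-periapsis v_p = √[μ(2/r₁ − 1/a_t)] = 4066 m/s.
Δv₁ = v_p − v_c1 = 926.6 m/s.
At r₂: circular v_c2 = √(μ/r₂) = 1377 m/s; transfer-apoapsis v_a = √[μ(2/r₂ − 1/a_t)] = 781.9 m/s.
Δv₂ = v_c2 − v_a = 594.8 m/s.
Total Δv = Δv₁ + Δv₂ = 1521 m/s = 1.521 km/s.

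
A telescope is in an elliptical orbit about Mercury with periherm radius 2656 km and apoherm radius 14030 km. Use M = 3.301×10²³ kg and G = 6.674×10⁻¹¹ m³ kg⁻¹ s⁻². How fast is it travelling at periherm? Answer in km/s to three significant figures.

v ≈ 3.73 km/s

μ = GM = 6.674×10⁻¹¹ × 3.301×10²³ = 2.203×10¹³ m³/s².
Semi-major axis a = (r_p + r_a)/2 = 8343.0 km = 8.343×10⁶ m.
Vis-viva: v² = μ(2/r − 1/a) = 2.203×10¹³ × (7.530×10⁻⁷ − 1.199×10⁻⁷) = 1.395×10⁷ m²/s².
v = 3735 m/s = 3.735 km/s.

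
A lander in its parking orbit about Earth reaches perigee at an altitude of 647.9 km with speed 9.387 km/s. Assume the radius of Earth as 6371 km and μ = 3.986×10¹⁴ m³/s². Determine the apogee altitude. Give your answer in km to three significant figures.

r_p = 6371 + 647.9 = 7018.9 km = 7.019×10⁶ m.
Specific energy ε = v²/2 − μ/r = -1.273×10⁷ J/kg, so a = −μ/(2ε) = 1.565×10⁷ m.
The apsides satisfy r_p + r_a = 2a, so the apogee radius is 2a − r_p = 2.429×10⁷ m = 24289 km.
Apogee altitude = 24289 − 6371 = 17918 km.

apogee altitude ≈ 17900 km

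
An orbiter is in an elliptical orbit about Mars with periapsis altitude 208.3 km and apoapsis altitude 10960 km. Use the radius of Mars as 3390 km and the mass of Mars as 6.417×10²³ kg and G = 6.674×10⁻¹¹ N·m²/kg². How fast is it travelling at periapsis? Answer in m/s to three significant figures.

v ≈ 4360 m/s

μ = GM = 6.674×10⁻¹¹ × 6.417×10²³ = 4.283×10¹³ m³/s².
r_p = 3390 + 208.3 = 3598.3 km = 3.5983×10⁶ m.
r_a = 3390 + 10960 = 14350 km = 1.4350×10⁷ m.
Semi-major axis a = (r_p + r_a)/2 = 8974.1 km = 8.974×10⁶ m.
Vis-viva: v² = μ(2/r − 1/a) = 4.283×10¹³ × (5.558×10⁻⁷ − 1.114×10⁻⁷) = 1.903×10⁷ m²/s².
v = 4363 m/s.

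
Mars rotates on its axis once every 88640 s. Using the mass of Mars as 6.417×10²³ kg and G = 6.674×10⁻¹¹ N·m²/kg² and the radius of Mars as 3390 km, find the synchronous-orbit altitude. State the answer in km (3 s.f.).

h_sync ≈ 17000 km

μ = GM = 6.674×10⁻¹¹ × 6.417×10²³ = 4.283×10¹³ m³/s².
A synchronous orbit has period T, so by Kepler's third law a = (μT²/4π²)^(1/3).
μT²/4π² = 4.283×10¹³ × (8.864×10⁴)² / 39.48 = 8.524×10²¹ m³.
a = 2.043×10⁷ m = 20427 km.
Altitude h = a − R = 20427 − 3390 = 17037 km.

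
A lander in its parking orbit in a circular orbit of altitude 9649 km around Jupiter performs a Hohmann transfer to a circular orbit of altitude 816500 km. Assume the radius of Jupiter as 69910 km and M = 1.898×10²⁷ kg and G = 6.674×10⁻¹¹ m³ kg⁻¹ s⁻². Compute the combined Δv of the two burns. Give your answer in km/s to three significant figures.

Δv_total ≈ 21.3 km/s

μ = GM = 6.674×10⁻¹¹ × 1.898×10²⁷ = 1.267×10¹⁷ m³/s².
r₁ = 69910 + 9649 = 79559 km = 7.9559×10⁷ m.
r₂ = 69910 + 816500 = 886410 km = 8.8641×10⁸ m.
Transfer ellipse a_t = (r₁ + r₂)/2 = 4.830×10⁸ m.
At r₁: circular v_c1 = √(μ/r₁) = 39900 m/s; transfer-perijove v_p = √[μ(2/r₁ − 1/a_t)] = 54060 m/s.
Δv₁ = v_p − v_c1 = 14150 m/s.
At r₂: circular v_c2 = √(μ/r₂) = 11950 m/s; transfer-apojove v_a = √[μ(2/r₂ − 1/a_t)] = 4852 m/s.
Δv₂ = v_c2 − v_a = 7103 m/s.
Total Δv = Δv₁ + Δv₂ = 21260 m/s = 21.26 km/s.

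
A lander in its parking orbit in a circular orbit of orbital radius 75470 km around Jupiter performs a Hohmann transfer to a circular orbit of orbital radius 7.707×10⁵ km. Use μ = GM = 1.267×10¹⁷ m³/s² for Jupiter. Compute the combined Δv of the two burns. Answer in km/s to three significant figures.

r₁ = 75470 km = 7.547×10⁷ m.
r₂ = 7.707×10⁵ km = 7.707×10⁸ m.
Transfer ellipse a_t = (r₁ + r₂)/2 = 4.231×10⁸ m.
At r₁: circular v_c1 = √(μ/r₁) = 40970 m/s; transfer-perijove v_p = √[μ(2/r₁ − 1/a_t)] = 55300 m/s.
Δv₁ = v_p − v_c1 = 14330 m/s.
At r₂: circular v_c2 = √(μ/r₂) = 12820 m/s; transfer-apojove v_a = √[μ(2/r₂ − 1/a_t)] = 5415 m/s.
Δv₂ = v_c2 − v_a = 7406 m/s.
Total Δv = Δv₁ + Δv₂ = 21730 m/s = 21.73 km/s.

Δv_total ≈ 21.7 km/s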